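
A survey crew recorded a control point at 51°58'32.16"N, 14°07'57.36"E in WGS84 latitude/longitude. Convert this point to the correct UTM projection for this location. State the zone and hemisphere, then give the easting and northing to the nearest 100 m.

Longitude 14.1326° lies in the 6° band [12°, 18°), giving zone 33; latitude is north of the equator, so 33N.
Zone 33 central meridian λ₀ = 6×33 − 183 = 15°; Δλ = -0.8674°.
Transverse Mercator on WGS84 with k₀ = 0.9996 gives E = 440420.694 m, N = 5758679.656 m.

Zone 33N: E 440400 m, N 5758700 m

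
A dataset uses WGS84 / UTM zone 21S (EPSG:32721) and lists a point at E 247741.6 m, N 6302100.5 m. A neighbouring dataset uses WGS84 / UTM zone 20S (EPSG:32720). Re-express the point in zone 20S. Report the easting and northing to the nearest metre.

E 805857 m, N 6300555 m

UTM 21S → geographic: φ = -33.39079958°, λ = -59.71200004°.
UTM 20S (λ₀ = -63°) forward: E = 805856.706 m, N = 6300554.561 m.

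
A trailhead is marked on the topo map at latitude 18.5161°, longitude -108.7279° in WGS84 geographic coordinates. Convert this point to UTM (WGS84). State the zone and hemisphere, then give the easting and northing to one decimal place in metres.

Zone 12N: E 739871.6 m, N 2048797.3 m

Longitude -108.7279° lies in the 6° band [-114°, -108°), giving zone 12; latitude is north of the equator, so 12N.
Zone 12 central meridian λ₀ = 6×12 − 183 = -111°; Δλ = +2.2721°.
Transverse Mercator on WGS84 with k₀ = 0.9996 gives E = 739871.575 m, N = 2048797.344 m.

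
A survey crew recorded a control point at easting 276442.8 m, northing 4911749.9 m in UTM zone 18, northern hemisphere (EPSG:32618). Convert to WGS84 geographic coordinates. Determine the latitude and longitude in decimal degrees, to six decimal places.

lat 44.324600°, lon -77.803699°

Zone 18N: λ₀ = -75°, k₀ = 0.9996, false easting 500000 m.
Meridian distance M = (N − FN)/k₀ = 4913715.4 m.
Inverse transverse Mercator on WGS84 gives φ = 44.32460030°, λ = -77.80369939°.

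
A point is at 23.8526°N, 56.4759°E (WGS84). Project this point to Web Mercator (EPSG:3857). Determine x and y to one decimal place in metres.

Web Mercator is spherical with R = a = 6378137 m.
x = R·λ = 6378137 × 0.985690403 = 6286868.430 m.
y = R·ln tan(π/4 + φ/2) = 6378137 × 0.428880257 = 2735457.037 m.

x 6286868.4 m, y 2735457.0 m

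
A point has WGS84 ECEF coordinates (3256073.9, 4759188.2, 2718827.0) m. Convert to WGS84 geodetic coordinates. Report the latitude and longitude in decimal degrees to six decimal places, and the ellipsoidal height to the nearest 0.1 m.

lat 25.392200°, lon 55.621400°, h 1026.0 m

λ = atan2(Y, X) = 55.62140000°; p = √(X²+Y²) = 5766445.1 m.
Bowring's method on WGS84 (a = 6378137 m, b = 6356752.314 m) gives φ = 25.39220040°, h = 1025.974 m.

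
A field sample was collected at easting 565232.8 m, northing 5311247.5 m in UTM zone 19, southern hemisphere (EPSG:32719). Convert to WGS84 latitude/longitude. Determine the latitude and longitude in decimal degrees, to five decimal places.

Zone 19S: λ₀ = -69°, k₀ = 0.9996, false easting 500000 m, false northing 10000000 m.
Meridian distance M = (N − FN)/k₀ = -4690628.8 m.
Inverse transverse Mercator on WGS84 gives φ = -42.34830022°, λ = -68.20800060°.

lat -42.34830°, lon -68.20800°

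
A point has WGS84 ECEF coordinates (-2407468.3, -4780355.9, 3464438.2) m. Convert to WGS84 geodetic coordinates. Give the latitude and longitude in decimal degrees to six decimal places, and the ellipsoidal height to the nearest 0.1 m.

lat 33.089600°, lon -116.730600°, h 3937.7 m

λ = atan2(Y, X) = -116.73060038°; p = √(X²+Y²) = 5352355.2 m.
Bowring's method on WGS84 (a = 6378137 m, b = 6356752.314 m) gives φ = 33.08960040°, h = 3937.713 m.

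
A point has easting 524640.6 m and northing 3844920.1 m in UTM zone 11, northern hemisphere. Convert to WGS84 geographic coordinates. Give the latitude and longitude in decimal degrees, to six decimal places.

lat 34.746100°, lon -116.730800°

Zone 11N: λ₀ = -117°, k₀ = 0.9996, false easting 500000 m.
Meridian distance M = (N − FN)/k₀ = 3846458.7 m.
Inverse transverse Mercator on WGS84 gives φ = 34.74609999°, λ = -116.73080016°.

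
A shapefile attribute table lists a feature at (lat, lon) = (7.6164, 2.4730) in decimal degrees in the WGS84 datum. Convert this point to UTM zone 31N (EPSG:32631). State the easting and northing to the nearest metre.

E 441871 m, N 841926 m

Zone 31 central meridian λ₀ = 6×31 − 183 = 3°; Δλ = -0.5270°.
Transverse Mercator on WGS84 with k₀ = 0.9996 gives E = 441871.240 m, N = 841926.097 m.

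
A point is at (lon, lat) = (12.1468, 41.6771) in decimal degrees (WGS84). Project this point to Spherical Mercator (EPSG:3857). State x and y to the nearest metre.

x 1352176 m, y 5112733 m

Web Mercator is spherical with R = a = 6378137 m.
x = R·λ = 6378137 × 0.212001654 = 1352175.591 m.
y = R·ln tan(π/4 + φ/2) = 6378137 × 0.801602826 = 5112732.643 m.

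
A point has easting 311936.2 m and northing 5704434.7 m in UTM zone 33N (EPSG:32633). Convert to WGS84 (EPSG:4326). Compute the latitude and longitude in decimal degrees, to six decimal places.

lat 51.459800°, lon 12.292801°

Zone 33N: λ₀ = 15°, k₀ = 0.9996, false easting 500000 m.
Meridian distance M = (N − FN)/k₀ = 5706717.4 m.
Inverse transverse Mercator on WGS84 gives φ = 51.45979983°, λ = 12.29280064°.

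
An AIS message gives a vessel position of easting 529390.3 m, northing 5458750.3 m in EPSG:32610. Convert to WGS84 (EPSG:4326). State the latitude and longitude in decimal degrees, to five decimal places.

lat 49.28080°, lon -122.59590°

Zone 10N: λ₀ = -123°, k₀ = 0.9996, false easting 500000 m.
Meridian distance M = (N − FN)/k₀ = 5460934.7 m.
Inverse transverse Mercator on WGS84 gives φ = 49.28079999°, λ = -122.59590064°.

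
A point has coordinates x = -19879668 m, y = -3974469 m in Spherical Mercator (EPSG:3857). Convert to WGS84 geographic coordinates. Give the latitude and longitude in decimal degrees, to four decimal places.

R = 6378137 m. λ = x/R = -178.58209608°.
φ = 2·arctan(exp(y/R)) − 90° = 2·arctan(0.53626) − 90° = -33.59439988°.

lat -33.5944°, lon -178.5821°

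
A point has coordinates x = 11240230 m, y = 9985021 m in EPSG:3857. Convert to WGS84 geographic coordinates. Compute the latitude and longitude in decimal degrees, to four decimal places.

lat 66.3922°, lon 100.9727°

R = 6378137 m. λ = x/R = 100.97270406°.
φ = 2·arctan(exp(y/R)) − 90° = 2·arctan(4.78510) − 90° = 66.39219845°.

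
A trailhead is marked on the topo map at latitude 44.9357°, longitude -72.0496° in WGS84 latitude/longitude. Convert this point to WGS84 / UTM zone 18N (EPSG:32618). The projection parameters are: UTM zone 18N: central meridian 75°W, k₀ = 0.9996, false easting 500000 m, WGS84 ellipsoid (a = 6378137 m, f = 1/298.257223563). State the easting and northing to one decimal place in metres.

E 732797.0 m, N 4980042.9 m

Zone 18 central meridian λ₀ = 6×18 − 183 = -75°; Δλ = +2.9504°.
Transverse Mercator on WGS84 with k₀ = 0.9996 gives E = 732796.954 m, N = 4980042.941 m.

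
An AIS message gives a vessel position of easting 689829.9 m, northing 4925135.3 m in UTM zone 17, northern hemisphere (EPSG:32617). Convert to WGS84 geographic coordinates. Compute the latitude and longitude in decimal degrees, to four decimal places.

lat 44.4546°, lon -78.6140°

Zone 17N: λ₀ = -81°, k₀ = 0.9996, false easting 500000 m.
Meridian distance M = (N − FN)/k₀ = 4927106.1 m.
Inverse transverse Mercator on WGS84 gives φ = 44.45460029°, λ = -78.61399989°.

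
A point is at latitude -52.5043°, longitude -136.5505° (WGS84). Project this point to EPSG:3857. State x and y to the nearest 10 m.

x -15200730 m, y -6891830 m

Web Mercator is spherical with R = a = 6378137 m.
x = R·λ = 6378137 × -2.383255820 = -15200732.128 m.
y = R·ln tan(π/4 + φ/2) = 6378137 × -1.080539360 = -6891828.070 m.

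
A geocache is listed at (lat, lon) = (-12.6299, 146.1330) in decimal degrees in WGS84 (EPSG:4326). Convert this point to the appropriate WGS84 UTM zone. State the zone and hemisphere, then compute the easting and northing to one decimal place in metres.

Zone 55S: E 405840.7 m, N 8603635.9 m

Longitude 146.1330° lies in the 6° band [144°, 150°), giving zone 55; latitude is south of the equator, so 55S.
Zone 55 central meridian λ₀ = 6×55 − 183 = 147°; Δλ = -0.8670°.
Transverse Mercator on WGS84 with k₀ = 0.9996 gives E = 405840.702 m, N = 8603635.887 m.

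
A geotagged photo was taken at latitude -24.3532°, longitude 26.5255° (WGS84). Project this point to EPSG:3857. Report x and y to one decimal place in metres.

x 2952805.2 m, y -2796506.5 m

Web Mercator is spherical with R = a = 6378137 m.
x = R·λ = 6378137 × 0.462957311 = 2952805.153 m.
y = R·ln tan(π/4 + φ/2) = 6378137 × -0.438451935 = -2796506.511 m.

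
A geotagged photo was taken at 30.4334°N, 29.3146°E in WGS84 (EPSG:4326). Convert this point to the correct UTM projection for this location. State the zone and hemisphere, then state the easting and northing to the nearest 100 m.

Zone 35N: E 722300 m, N 3369100 m

Longitude 29.3146° lies in the 6° band [24°, 30°), giving zone 35; latitude is north of the equator, so 35N.
Zone 35 central meridian λ₀ = 6×35 − 183 = 27°; Δλ = +2.3146°.
Transverse Mercator on WGS84 with k₀ = 0.9996 gives E = 722291.062 m, N = 3369086.292 m.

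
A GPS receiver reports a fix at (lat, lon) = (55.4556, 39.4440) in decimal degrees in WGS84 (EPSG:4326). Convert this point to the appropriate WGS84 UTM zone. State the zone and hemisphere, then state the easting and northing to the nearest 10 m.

Longitude 39.4440° lies in the 6° band [36°, 42°), giving zone 37; latitude is north of the equator, so 37N.
Zone 37 central meridian λ₀ = 6×37 − 183 = 39°; Δλ = +0.4440°.
Transverse Mercator on WGS84 with k₀ = 0.9996 gives E = 528079.197 m, N = 6145581.656 m.

Zone 37N: E 528080 m, N 6145580 m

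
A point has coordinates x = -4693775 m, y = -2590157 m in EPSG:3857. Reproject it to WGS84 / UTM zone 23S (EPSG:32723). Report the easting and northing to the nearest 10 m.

Web Mercator inverse (R = 6378137 m) → φ = -22.65340250°, λ = -42.16489823°.
UTM 23S forward: E = 791366.268 m, N = 7492069.631 m.

E 791370 m, N 7492070 m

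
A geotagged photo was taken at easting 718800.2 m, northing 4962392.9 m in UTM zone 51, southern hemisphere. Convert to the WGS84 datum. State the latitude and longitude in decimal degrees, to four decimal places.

lat -45.4577°, lon 125.7985°

Zone 51S: λ₀ = 123°, k₀ = 0.9996, false easting 500000 m, false northing 10000000 m.
Meridian distance M = (N − FN)/k₀ = -5039622.9 m.
Inverse transverse Mercator on WGS84 gives φ = -45.45770031°, λ = 125.79849968°.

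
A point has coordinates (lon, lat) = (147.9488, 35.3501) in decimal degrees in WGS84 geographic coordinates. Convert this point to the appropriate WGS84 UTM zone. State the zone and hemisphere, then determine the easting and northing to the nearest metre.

Longitude 147.9488° lies in the 6° band [144°, 150°), giving zone 55; latitude is north of the equator, so 55N.
Zone 55 central meridian λ₀ = 6×55 − 183 = 147°; Δλ = +0.9488°.
Transverse Mercator on WGS84 with k₀ = 0.9996 gives E = 586210.499 m, N = 3912281.959 m.

Zone 55N: E 586210 m, N 3912282 m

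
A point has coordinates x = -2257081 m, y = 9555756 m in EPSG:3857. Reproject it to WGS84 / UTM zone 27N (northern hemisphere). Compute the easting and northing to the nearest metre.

Web Mercator inverse (R = 6378137 m) → φ = 64.79949997°, λ = -20.27570360°.
UTM 27N forward: E = 534410.612 m, N = 7186306.355 m.

E 534411 m, N 7186306 m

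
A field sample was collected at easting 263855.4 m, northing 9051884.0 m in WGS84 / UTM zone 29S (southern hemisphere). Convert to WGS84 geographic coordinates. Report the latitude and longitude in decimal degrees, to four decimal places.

Zone 29S: λ₀ = -9°, k₀ = 0.9996, false easting 500000 m, false northing 10000000 m.
Meridian distance M = (N − FN)/k₀ = -948495.4 m.
Inverse transverse Mercator on WGS84 gives φ = -8.57129973°, λ = -11.14549972°.

lat -8.5713°, lon -11.1455°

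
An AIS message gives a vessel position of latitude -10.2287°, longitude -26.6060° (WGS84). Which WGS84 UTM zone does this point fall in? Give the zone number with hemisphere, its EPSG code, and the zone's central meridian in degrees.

UTM zone = ⌊(λ + 180)/6⌋ + 1; -26.6060° ∈ [-30°, -24°) → zone 26.
Hemisphere: S (φ < 0).
Central meridian λ₀ = 6×26 − 183 = -27°.
EPSG code: 32726.

Zone 26S (EPSG:32726), central meridian -27°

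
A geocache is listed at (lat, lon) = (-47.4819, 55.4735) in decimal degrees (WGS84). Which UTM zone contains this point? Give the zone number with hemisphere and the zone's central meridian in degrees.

Zone 40S, central meridian 57°

UTM zone = ⌊(λ + 180)/6⌋ + 1; 55.4735° ∈ [54°, 60°) → zone 40.
Hemisphere: S (φ < 0).
Central meridian λ₀ = 6×40 − 183 = 57°.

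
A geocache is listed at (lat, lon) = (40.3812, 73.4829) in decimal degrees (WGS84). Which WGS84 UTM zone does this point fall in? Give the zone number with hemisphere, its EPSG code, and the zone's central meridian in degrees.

Zone 43N (EPSG:32643), central meridian 75°

UTM zone = ⌊(λ + 180)/6⌋ + 1; 73.4829° ∈ [72°, 78°) → zone 43.
Hemisphere: N (φ ≥ 0).
Central meridian λ₀ = 6×43 − 183 = 75°.
EPSG code: 32643.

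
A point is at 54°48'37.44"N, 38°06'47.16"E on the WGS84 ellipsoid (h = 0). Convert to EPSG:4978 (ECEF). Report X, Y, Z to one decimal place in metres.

WGS84: a = 6378137 m, e² = 0.006694380; N(φ) = a/√(1−e²sin²φ) = 6392443.813 m.
X = (N+h)·cosφ·cosλ = 2898441.010 m; Y = (N+h)·cosφ·sinλ = 2273738.373 m; Z = (N(1−e²)+h)·sinφ = 5189248.685 m.

X 2898441.0 m, Y 2273738.4 m, Z 5189248.7 m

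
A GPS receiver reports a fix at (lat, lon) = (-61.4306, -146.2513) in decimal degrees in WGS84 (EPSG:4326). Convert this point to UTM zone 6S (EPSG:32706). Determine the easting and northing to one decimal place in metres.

Zone 6 central meridian λ₀ = 6×6 − 183 = -147°; Δλ = +0.7487°.
Transverse Mercator on WGS84 with k₀ = 0.9996 gives E = 539944.139 m, N = 3189019.722 m.

E 539944.1 m, N 3189019.7 m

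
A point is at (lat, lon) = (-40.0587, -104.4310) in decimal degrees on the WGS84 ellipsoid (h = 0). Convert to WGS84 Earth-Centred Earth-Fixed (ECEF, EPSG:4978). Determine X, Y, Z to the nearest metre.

X -1218286 m, Y -4734275 m, Z -4082976 m

WGS84: a = 6378137 m, e² = 0.006694380; N(φ) = a/√(1−e²sin²φ) = 6386997.799 m.
X = (N+h)·cosφ·cosλ = -1218286.037 m; Y = (N+h)·cosφ·sinλ = -4734275.337 m; Z = (N(1−e²)+h)·sinφ = -4082976.324 m.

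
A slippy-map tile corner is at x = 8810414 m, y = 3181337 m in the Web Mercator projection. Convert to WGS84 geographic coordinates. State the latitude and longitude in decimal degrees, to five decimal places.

R = 6378137 m. λ = x/R = 79.14529556°.
φ = 2·arctan(exp(y/R)) − 90° = 2·arctan(1.64672) − 90° = 27.46219870°.

lat 27.46220°, lon 79.14530°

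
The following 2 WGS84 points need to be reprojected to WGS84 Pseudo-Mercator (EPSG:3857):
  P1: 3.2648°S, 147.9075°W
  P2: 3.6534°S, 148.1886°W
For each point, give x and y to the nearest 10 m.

P1: x -16464990 m, y -363630 m; P2: x -16496280 m, y -406970 m

Web Mercator: x = R·λ, y = R·ln tan(π/4+φ/2), R = 6378137 m.
P1 (-3.2648°, -147.9075°) → (-16464987.585, -363632.706) m.
P2 (-3.6534°, -148.1886°) → (-16496279.493, -406970.500) m.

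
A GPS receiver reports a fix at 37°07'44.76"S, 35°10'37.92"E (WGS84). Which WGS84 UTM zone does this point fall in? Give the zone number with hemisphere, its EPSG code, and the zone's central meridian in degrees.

Zone 36S (EPSG:32736), central meridian 33°

UTM zone = ⌊(λ + 180)/6⌋ + 1; 35.1772° ∈ [30°, 36°) → zone 36.
Hemisphere: S (φ < 0).
Central meridian λ₀ = 6×36 − 183 = 33°.
EPSG code: 32736.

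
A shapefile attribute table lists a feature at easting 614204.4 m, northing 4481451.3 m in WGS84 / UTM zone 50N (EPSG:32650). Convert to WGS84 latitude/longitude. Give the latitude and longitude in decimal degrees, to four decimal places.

Zone 50N: λ₀ = 117°, k₀ = 0.9996, false easting 500000 m.
Meridian distance M = (N − FN)/k₀ = 4483244.6 m.
Inverse transverse Mercator on WGS84 gives φ = 40.47589961°, λ = 118.34729945°.

lat 40.4759°, lon 118.3473°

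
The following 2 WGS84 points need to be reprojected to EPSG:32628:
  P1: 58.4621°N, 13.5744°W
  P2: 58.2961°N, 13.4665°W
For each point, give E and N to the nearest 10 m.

UTM zone 28N: λ₀ = -15°, k₀ = 0.9996.
P1 (58.4621°, -13.5744°) → (583173.877, 6481041.035) m.
P2 (58.2961°, -13.4665°) → (589889.704, 6462700.180) m.

P1: E 583170 m, N 6481040 m; P2: E 589890 m, N 6462700 m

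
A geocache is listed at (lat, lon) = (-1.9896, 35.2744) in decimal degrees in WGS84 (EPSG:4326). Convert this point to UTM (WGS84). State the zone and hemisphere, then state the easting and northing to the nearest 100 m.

Zone 36S: E 753000 m, N 9779900 m

Longitude 35.2744° lies in the 6° band [30°, 36°), giving zone 36; latitude is south of the equator, so 36S.
Zone 36 central meridian λ₀ = 6×36 − 183 = 33°; Δλ = +2.2744°.
Transverse Mercator on WGS84 with k₀ = 0.9996 gives E = 752998.963 m, N = 9779914.126 m.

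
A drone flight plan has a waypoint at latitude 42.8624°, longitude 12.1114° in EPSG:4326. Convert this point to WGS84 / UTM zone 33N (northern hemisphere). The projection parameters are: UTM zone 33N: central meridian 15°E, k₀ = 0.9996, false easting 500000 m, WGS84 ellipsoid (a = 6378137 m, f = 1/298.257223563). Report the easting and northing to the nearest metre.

E 264023 m, N 4749583 m

Zone 33 central meridian λ₀ = 6×33 − 183 = 15°; Δλ = -2.8886°.
Transverse Mercator on WGS84 with k₀ = 0.9996 gives E = 264022.664 m, N = 4749582.910 m.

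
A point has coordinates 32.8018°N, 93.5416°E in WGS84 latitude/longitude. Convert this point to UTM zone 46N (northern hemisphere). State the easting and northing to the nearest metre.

E 550707 m, N 3629445 m

Zone 46 central meridian λ₀ = 6×46 − 183 = 93°; Δλ = +0.5416°.
Transverse Mercator on WGS84 with k₀ = 0.9996 gives E = 550707.148 m, N = 3629444.656 m.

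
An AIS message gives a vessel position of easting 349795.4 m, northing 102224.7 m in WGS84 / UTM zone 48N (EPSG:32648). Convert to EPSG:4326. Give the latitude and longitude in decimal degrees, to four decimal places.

Zone 48N: λ₀ = 105°, k₀ = 0.9996, false easting 500000 m.
Meridian distance M = (N − FN)/k₀ = 102265.6 m.
Inverse transverse Mercator on WGS84 gives φ = 0.92459976°, λ = 103.65010026°.

lat 0.9246°, lon 103.6501°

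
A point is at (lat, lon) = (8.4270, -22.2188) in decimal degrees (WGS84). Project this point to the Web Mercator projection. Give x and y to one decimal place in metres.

x -2473385.5 m, y 941489.9 m

Web Mercator is spherical with R = a = 6378137 m.
x = R·λ = 6378137 × -0.387791216 = -2473385.502 m.
y = R·ln tan(π/4 + φ/2) = 6378137 × 0.147612055 = 941489.912 m.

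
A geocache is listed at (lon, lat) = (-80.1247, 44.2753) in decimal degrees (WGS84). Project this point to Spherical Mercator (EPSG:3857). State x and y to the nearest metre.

x -8919441 m, y 5508145 m

Web Mercator is spherical with R = a = 6378137 m.
x = R·λ = 6378137 × -1.398439827 = -8919440.804 m.
y = R·ln tan(π/4 + φ/2) = 6378137 × 0.863597757 = 5508144.804 m.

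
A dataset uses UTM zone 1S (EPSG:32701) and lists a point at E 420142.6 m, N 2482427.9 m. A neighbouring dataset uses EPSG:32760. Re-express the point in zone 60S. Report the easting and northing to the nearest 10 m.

UTM 1S → geographic: φ = -67.76219996°, λ = -178.89110069°.
UTM 60S (λ₀ = 177°) forward: E = 673426.913 m, N = 2477888.702 m.

E 673430 m, N 2477890 m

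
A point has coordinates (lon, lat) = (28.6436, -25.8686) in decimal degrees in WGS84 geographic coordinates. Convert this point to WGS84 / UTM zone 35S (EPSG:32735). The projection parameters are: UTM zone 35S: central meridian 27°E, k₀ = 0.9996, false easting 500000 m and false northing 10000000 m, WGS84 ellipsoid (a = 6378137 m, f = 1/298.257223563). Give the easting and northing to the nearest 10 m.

Zone 35 central meridian λ₀ = 6×35 − 183 = 27°; Δλ = +1.6436°.
Transverse Mercator on WGS84 with k₀ = 0.9996 gives E = 664684.300 m, N = 7137836.962 m.

E 664680 m, N 7137840 m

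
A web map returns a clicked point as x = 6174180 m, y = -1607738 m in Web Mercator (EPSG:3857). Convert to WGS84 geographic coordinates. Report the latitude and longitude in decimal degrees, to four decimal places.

lat -14.2920°, lon 55.4636°

R = 6378137 m. λ = x/R = 55.46360261°.
φ = 2·arctan(exp(y/R)) − 90° = 2·arctan(0.77719) − 90° = -14.29199659°.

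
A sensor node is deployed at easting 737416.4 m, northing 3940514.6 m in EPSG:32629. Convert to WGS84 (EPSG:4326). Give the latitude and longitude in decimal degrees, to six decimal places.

Zone 29N: λ₀ = -9°, k₀ = 0.9996, false easting 500000 m.
Meridian distance M = (N − FN)/k₀ = 3942091.4 m.
Inverse transverse Mercator on WGS84 gives φ = 35.57989979°, λ = -6.37989991°.

lat 35.579900°, lon -6.379900°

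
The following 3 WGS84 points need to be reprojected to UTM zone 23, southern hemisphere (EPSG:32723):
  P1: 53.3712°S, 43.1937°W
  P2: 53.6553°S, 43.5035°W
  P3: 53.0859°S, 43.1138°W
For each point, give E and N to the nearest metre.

UTM zone 23S: λ₀ = -45°, k₀ = 0.9996.
P1 (-53.3712°, -43.1937°) → (620173.520, 4084914.822) m.
P2 (-53.6553°, -43.5035°) → (598900.144, 4053788.293) m.
P3 (-53.0859°, -43.1138°) → (626325.868, 4116510.960) m.

P1: E 620174 m, N 4084915 m; P2: E 598900 m, N 4053788 m; P3: E 626326 m, N 4116511 m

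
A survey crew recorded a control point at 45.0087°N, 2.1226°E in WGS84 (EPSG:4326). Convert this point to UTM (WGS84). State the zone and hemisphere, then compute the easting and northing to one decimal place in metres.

Zone 31N: E 430857.9 m, N 4984291.3 m

Longitude 2.1226° lies in the 6° band [0°, 6°), giving zone 31; latitude is north of the equator, so 31N.
Zone 31 central meridian λ₀ = 6×31 − 183 = 3°; Δλ = -0.8774°.
Transverse Mercator on WGS84 with k₀ = 0.9996 gives E = 430857.921 m, N = 4984291.278 m.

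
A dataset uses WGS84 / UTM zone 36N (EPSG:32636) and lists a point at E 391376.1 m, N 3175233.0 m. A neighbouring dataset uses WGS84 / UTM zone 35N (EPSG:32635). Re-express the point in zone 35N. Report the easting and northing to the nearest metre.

E 977774 m, N 3184529 m

UTM 36N → geographic: φ = 28.69979994°, λ = 31.88799985°.
UTM 35N (λ₀ = 27°) forward: E = 977774.243 m, N = 3184528.856 m.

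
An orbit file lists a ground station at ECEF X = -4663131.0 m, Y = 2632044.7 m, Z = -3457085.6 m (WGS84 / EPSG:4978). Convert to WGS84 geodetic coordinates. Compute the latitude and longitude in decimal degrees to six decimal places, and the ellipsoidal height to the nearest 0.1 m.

λ = atan2(Y, X) = 150.55799992°; p = √(X²+Y²) = 5354666.2 m.
Bowring's method on WGS84 (a = 6378137 m, b = 6356752.314 m) gives φ = -33.02269971°, h = 1864.088 m.

lat -33.022700°, lon 150.558000°, h 1864.1 m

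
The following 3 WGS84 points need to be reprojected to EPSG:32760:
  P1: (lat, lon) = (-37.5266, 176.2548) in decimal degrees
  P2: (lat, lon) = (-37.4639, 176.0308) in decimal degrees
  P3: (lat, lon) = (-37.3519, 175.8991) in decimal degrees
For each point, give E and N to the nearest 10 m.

UTM zone 60S: λ₀ = 177°, k₀ = 0.9996.
P1 (-37.5266°, 176.2548°) → (434154.606, 5846446.740) m.
P2 (-37.4639°, 176.0308°) → (414290.041, 5853222.708) m.
P3 (-37.3519°, 175.8991°) → (402497.907, 5865520.702) m.

P1: E 434150 m, N 5846450 m; P2: E 414290 m, N 5853220 m; P3: E 402500 m, N 5865520 m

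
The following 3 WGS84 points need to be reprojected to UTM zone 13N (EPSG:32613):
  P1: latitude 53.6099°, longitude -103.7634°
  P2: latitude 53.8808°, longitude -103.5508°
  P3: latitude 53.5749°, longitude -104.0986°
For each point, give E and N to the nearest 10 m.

UTM zone 13N: λ₀ = -105°, k₀ = 0.9996.
P1 (53.6099°, -103.7634°) → (581812.631, 5940831.122) m.
P2 (53.8808°, -103.5508°) → (595262.481, 5971232.823) m.
P3 (53.5749°, -104.0986°) → (559685.969, 5936604.307) m.

P1: E 581810 m, N 5940830 m; P2: E 595260 m, N 5971230 m; P3: E 559690 m, N 5936600 m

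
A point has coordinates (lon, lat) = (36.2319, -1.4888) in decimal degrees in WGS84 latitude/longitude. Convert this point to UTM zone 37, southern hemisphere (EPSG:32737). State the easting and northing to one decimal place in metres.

E 191962.6 m, N 9835249.1 m

Zone 37 central meridian λ₀ = 6×37 − 183 = 39°; Δλ = -2.7681°.
Transverse Mercator on WGS84 with k₀ = 0.9996 gives E = 191962.560 m, N = 9835249.052 m.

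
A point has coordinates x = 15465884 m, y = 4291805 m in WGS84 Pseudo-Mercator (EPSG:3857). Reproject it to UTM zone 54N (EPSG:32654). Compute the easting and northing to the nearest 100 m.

Web Mercator inverse (R = 6378137 m) → φ = 35.93590079°, λ = 138.93239980°.
UTM 54N forward: E = 313488.719 m, N = 3978814.457 m.

E 313500 m, N 3978800 m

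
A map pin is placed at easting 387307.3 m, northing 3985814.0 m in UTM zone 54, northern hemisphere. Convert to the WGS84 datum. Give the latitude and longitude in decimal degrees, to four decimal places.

Zone 54N: λ₀ = 141°, k₀ = 0.9996, false easting 500000 m.
Meridian distance M = (N − FN)/k₀ = 3987409.0 m.
Inverse transverse Mercator on WGS84 gives φ = 36.01030031°, λ = 139.74950023°.

lat 36.0103°, lon 139.7495°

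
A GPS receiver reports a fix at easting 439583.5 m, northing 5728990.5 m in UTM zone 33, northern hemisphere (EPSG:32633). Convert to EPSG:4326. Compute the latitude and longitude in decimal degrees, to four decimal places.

lat 51.7086°, lon 14.1256°

Zone 33N: λ₀ = 15°, k₀ = 0.9996, false easting 500000 m.
Meridian distance M = (N − FN)/k₀ = 5731283.0 m.
Inverse transverse Mercator on WGS84 gives φ = 51.70859973°, λ = 14.12559963°.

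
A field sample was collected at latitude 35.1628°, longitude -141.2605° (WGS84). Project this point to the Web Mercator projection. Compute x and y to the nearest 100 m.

Web Mercator is spherical with R = a = 6378137 m.
x = R·λ = 6378137 × -2.465460828 = -15725046.929 m.
y = R·ln tan(π/4 + φ/2) = 6378137 × 0.656308744 = 4186027.081 m.

x -15725000 m, y 4186000 m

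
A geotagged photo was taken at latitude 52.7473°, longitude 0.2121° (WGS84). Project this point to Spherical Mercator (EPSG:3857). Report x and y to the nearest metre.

x 23611 m, y 6936391 m

Web Mercator is spherical with R = a = 6378137 m.
x = R·λ = 6378137 × 0.003701843 = 23610.864 m.
y = R·ln tan(π/4 + φ/2) = 6378137 × 1.087526243 = 6936391.367 m.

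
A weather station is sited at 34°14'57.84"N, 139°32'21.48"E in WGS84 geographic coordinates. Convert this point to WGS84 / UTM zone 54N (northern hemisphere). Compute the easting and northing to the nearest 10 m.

Zone 54 central meridian λ₀ = 6×54 − 183 = 141°; Δλ = -1.4607°.
Transverse Mercator on WGS84 with k₀ = 0.9996 gives E = 365497.638 m, N = 3790774.558 m.

E 365500 m, N 3790770 m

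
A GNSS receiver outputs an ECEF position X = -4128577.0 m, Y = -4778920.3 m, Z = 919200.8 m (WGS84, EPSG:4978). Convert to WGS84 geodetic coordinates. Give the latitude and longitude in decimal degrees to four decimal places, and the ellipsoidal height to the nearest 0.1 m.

lat 8.3363°, lon -130.8242°, h 4170.4 m

λ = atan2(Y, X) = -130.82419990°; p = √(X²+Y²) = 6315316.9 m.
Bowring's method on WGS84 (a = 6378137 m, b = 6356752.314 m) gives φ = 8.33629957°, h = 4170.423 m.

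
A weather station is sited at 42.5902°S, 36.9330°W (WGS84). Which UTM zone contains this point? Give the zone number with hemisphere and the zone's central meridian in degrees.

Zone 24S, central meridian -39°

UTM zone = ⌊(λ + 180)/6⌋ + 1; -36.9330° ∈ [-42°, -36°) → zone 24.
Hemisphere: S (φ < 0).
Central meridian λ₀ = 6×24 − 183 = -39°.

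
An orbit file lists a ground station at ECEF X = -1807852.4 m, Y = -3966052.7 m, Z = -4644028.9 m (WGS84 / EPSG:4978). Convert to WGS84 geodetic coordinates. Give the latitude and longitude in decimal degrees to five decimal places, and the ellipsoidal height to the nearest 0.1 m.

lat -47.00750°, lon -114.50500°, h 2318.0 m

λ = atan2(Y, X) = -114.50500063°; p = √(X²+Y²) = 4358658.5 m.
Bowring's method on WGS84 (a = 6378137 m, b = 6356752.314 m) gives φ = -47.00750009°, h = 2318.030 m.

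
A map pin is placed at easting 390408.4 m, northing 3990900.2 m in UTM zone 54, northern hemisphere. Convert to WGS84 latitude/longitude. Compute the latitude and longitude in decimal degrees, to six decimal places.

lat 36.056500°, lon 139.783200°

Zone 54N: λ₀ = 141°, k₀ = 0.9996, false easting 500000 m.
Meridian distance M = (N − FN)/k₀ = 3992497.2 m.
Inverse transverse Mercator on WGS84 gives φ = 36.05650039°, λ = 139.78319960°.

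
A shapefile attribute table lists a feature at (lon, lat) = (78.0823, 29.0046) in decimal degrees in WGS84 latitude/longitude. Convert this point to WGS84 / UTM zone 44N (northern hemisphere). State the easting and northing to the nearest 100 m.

E 215800 m, N 3212000 m

Zone 44 central meridian λ₀ = 6×44 − 183 = 81°; Δλ = -2.9177°.
Transverse Mercator on WGS84 with k₀ = 0.9996 gives E = 215763.252 m, N = 3212006.351 m.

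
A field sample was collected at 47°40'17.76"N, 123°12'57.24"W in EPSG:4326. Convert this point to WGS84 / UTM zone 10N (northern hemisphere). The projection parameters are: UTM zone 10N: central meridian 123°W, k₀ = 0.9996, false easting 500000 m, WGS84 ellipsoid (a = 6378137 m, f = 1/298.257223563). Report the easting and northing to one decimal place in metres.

Zone 10 central meridian λ₀ = 6×10 − 183 = -123°; Δλ = -0.2159°.
Transverse Mercator on WGS84 with k₀ = 0.9996 gives E = 483792.890 m, N = 5279823.552 m.

E 483792.9 m, N 5279823.6 m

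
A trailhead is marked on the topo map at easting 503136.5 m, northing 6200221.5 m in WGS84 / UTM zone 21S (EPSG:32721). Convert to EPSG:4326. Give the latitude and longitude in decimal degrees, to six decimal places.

Zone 21S: λ₀ = -57°, k₀ = 0.9996, false easting 500000 m, false northing 10000000 m.
Meridian distance M = (N − FN)/k₀ = -3801299.0 m.
Inverse transverse Mercator on WGS84 gives φ = -34.33930039°, λ = -56.96589984°.

lat -34.339300°, lon -56.965900°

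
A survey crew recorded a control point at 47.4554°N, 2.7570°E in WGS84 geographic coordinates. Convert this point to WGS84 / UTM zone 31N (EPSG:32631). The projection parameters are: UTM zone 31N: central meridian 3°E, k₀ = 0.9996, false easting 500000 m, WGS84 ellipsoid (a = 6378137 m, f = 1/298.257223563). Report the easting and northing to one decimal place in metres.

E 481683.3 m, N 5255801.7 m

Zone 31 central meridian λ₀ = 6×31 − 183 = 3°; Δλ = -0.2430°.
Transverse Mercator on WGS84 with k₀ = 0.9996 gives E = 481683.348 m, N = 5255801.699 m.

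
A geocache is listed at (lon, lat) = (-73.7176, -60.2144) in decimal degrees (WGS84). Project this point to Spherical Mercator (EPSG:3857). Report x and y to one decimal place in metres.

x -8206205.7 m, y -8447627.2 m

Web Mercator is spherical with R = a = 6378137 m.
x = R·λ = 6378137 × -1.286614837 = -8206205.695 m.
y = R·ln tan(π/4 + φ/2) = 6378137 × -1.324466245 = -8447627.160 m.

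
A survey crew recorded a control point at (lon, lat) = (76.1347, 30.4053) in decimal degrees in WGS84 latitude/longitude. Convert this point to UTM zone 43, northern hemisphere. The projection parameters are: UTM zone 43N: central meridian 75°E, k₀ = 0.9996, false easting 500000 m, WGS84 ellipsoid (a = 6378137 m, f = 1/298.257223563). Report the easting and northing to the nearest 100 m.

E 609000 m, N 3364200 m

Zone 43 central meridian λ₀ = 6×43 − 183 = 75°; Δλ = +1.1347°.
Transverse Mercator on WGS84 with k₀ = 0.9996 gives E = 608995.246 m, N = 3364243.549 m.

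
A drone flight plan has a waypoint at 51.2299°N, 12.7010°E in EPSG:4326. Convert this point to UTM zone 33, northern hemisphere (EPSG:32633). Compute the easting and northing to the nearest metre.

Zone 33 central meridian λ₀ = 6×33 − 183 = 15°; Δλ = -2.2990°.
Transverse Mercator on WGS84 with k₀ = 0.9996 gives E = 339487.880 m, N = 5677902.488 m.

E 339488 m, N 5677902 m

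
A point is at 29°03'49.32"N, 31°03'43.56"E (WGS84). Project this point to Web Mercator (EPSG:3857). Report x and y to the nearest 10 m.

x 3457820 m, y 3383760 m

Web Mercator is spherical with R = a = 6378137 m.
x = R·λ = 6378137 × 0.542135918 = 3457817.155 m.
y = R·ln tan(π/4 + φ/2) = 6378137 × 0.530524214 = 3383756.118 m.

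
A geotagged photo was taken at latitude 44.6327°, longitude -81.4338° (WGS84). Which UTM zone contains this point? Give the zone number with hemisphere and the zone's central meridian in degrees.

UTM zone = ⌊(λ + 180)/6⌋ + 1; -81.4338° ∈ [-84°, -78°) → zone 17.
Hemisphere: N (φ ≥ 0).
Central meridian λ₀ = 6×17 − 183 = -81°.

Zone 17N, central meridian -81°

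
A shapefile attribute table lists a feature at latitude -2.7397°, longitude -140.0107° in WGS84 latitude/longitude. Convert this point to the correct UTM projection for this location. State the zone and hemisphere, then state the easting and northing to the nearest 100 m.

Longitude -140.0107° lies in the 6° band [-144°, -138°), giving zone 7; latitude is south of the equator, so 7S.
Zone 7 central meridian λ₀ = 6×7 − 183 = -141°; Δλ = +0.9893°.
Transverse Mercator on WGS84 with k₀ = 0.9996 gives E = 609964.811 m, N = 9697133.135 m.

Zone 7S: E 610000 m, N 9697100 m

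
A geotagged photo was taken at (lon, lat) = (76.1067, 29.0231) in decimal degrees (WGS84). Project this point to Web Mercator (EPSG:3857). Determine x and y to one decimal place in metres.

x 8472159.1 m, y 3378586.5 m

Web Mercator is spherical with R = a = 6378137 m.
x = R·λ = 6378137 × 1.328312498 = 8472159.090 m.
y = R·ln tan(π/4 + φ/2) = 6378137 × 0.529713688 = 3378586.476 m.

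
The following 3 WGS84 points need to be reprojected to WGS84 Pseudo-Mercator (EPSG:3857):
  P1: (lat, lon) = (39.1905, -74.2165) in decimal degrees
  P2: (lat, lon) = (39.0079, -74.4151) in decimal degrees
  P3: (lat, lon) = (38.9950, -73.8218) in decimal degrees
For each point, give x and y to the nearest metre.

Web Mercator: x = R·λ, y = R·ln tan(π/4+φ/2), R = 6378137 m.
P1 (39.1905°, -74.2165°) → (-8261742.988, 4748995.914) m.
P2 (39.0079°, -74.4151°) → (-8283851.039, 4722803.243) m.
P3 (38.9950°, -73.8218°) → (-8217805.185, 4720955.391) m.

P1: x -8261743 m, y 4748996 m; P2: x -8283851 m, y 4722803 m; P3: x -8217805 m, y 4720955 m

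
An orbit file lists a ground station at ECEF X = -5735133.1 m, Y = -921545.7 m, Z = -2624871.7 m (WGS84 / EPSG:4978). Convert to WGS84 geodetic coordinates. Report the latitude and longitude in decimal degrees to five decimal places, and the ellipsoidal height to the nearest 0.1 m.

lat -24.46230°, lon -170.87150°, h -254.4 m

λ = atan2(Y, X) = -170.87149976°; p = √(X²+Y²) = 5808700.2 m.
Bowring's method on WGS84 (a = 6378137 m, b = 6356752.314 m) gives φ = -24.46229997°, h = -254.415 m.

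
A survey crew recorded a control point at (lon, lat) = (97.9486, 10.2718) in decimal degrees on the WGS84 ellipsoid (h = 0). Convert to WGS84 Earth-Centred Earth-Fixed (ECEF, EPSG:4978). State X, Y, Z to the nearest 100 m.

WGS84: a = 6378137 m, e² = 0.006694380; N(φ) = a/√(1−e²sin²φ) = 6378815.944 m.
X = (N+h)·cosφ·cosλ = -867955.133 m; Y = (N+h)·cosφ·sinλ = 6216280.041 m; Z = (N(1−e²)+h)·sinφ = 1129842.761 m.

X -868000 m, Y 6216300 m, Z 1129800 m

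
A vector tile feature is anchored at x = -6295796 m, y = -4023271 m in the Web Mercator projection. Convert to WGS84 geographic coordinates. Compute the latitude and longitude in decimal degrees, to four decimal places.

lat -33.9588°, lon -56.5561°

R = 6378137 m. λ = x/R = -56.55609772°.
φ = 2·arctan(exp(y/R)) − 90° = 2·arctan(0.53217) − 90° = -33.95879841°.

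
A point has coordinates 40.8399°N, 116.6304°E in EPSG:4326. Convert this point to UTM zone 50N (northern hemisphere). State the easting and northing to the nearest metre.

Zone 50 central meridian λ₀ = 6×50 − 183 = 117°; Δλ = -0.3696°.
Transverse Mercator on WGS84 with k₀ = 0.9996 gives E = 468840.950 m, N = 4521050.413 m.

E 468841 m, N 4521050 m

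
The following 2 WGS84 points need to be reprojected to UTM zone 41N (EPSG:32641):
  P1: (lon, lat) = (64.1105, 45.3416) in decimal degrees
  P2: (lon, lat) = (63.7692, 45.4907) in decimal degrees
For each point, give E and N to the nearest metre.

P1: E 587003 m, N 5021499 m; P2: E 560105 m, N 5037751 m

UTM zone 41N: λ₀ = 63°, k₀ = 0.9996.
P1 (45.3416°, 64.1105°) → (587002.696, 5021498.740) m.
P2 (45.4907°, 63.7692°) → (560104.999, 5037751.031) m.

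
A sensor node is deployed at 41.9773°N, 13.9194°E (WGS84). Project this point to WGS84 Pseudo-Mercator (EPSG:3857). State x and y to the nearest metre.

x 1549501 m, y 5157580 m

Web Mercator is spherical with R = a = 6378137 m.
x = R·λ = 6378137 × 0.242939360 = 1549500.520 m.
y = R·ln tan(π/4 + φ/2) = 6378137 × 0.808634198 = 5157579.700 m.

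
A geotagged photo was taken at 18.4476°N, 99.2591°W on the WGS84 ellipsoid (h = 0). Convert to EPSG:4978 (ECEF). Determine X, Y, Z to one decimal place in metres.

X -973829.5 m, Y -5973557.4 m, Z 2005441.1 m

WGS84: a = 6378137 m, e² = 0.006694380; N(φ) = a/√(1−e²sin²φ) = 6380275.788 m.
X = (N+h)·cosφ·cosλ = -973829.547 m; Y = (N+h)·cosφ·sinλ = -5973557.445 m; Z = (N(1−e²)+h)·sinφ = 2005441.146 m.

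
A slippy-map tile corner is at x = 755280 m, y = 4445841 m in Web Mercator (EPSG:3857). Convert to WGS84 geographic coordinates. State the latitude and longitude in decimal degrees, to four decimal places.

R = 6378137 m. λ = x/R = 6.78479568°.
φ = 2·arctan(exp(y/R)) − 90° = 2·arctan(2.00781) − 90° = 37.04829767°.

lat 37.0483°, lon 6.7848°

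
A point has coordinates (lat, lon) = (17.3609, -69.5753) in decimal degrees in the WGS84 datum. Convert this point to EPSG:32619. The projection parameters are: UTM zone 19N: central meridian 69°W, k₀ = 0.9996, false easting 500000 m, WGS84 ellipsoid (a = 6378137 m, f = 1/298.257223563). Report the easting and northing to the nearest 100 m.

E 438900 m, N 1919600 m

Zone 19 central meridian λ₀ = 6×19 − 183 = -69°; Δλ = -0.5753°.
Transverse Mercator on WGS84 with k₀ = 0.9996 gives E = 438880.770 m, N = 1919571.867 m.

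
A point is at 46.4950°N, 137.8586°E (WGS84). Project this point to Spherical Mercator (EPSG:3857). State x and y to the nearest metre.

x 15346349 m, y 5860031 m

Web Mercator is spherical with R = a = 6378137 m.
x = R·λ = 6378137 × 2.406086472 = 15346349.153 m.
y = R·ln tan(π/4 + φ/2) = 6378137 × 0.918768486 = 5860031.276 m.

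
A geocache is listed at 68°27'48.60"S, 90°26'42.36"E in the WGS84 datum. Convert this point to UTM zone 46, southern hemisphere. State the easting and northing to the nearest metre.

Zone 46 central meridian λ₀ = 6×46 − 183 = 93°; Δλ = -2.5549°.
Transverse Mercator on WGS84 with k₀ = 0.9996 gives E = 395358.302 m, N = 2403287.487 m.

E 395358 m, N 2403287 m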